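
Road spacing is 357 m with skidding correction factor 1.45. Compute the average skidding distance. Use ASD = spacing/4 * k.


Formula: ASD = (spacing / 4) * correction
Uncorrected distance = spacing / 4 = 357 / 4 = 89.25 m
ASD = 89.25 * 1.45 = 129 m

129


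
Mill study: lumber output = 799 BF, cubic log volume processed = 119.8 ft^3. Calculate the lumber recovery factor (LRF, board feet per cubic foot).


Formula: LRF = Lumber Output (BF) / Log Input (ft^3)
LRF = 799 BF / 119.8 ft^3
LRF = 6.67 BF/ft^3

6.67


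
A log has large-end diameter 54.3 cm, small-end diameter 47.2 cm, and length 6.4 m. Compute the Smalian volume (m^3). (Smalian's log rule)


Smalian: V = (A1 + A2)/2 * L,  A = pi*(D/200)^2
A1 = pi*(54.3/200)^2 = 0.231574 m^2
A2 = pi*(47.2/200)^2 = 0.174974 m^2
V = (0.231574+0.174974)/2*6.4 = 1.301 m^3

1.301


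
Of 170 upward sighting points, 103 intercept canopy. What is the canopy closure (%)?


Formula: Canopy closure = covered points / total points * 100
Closure = 103 / 170 * 100
Closure = 0.6059 * 100 = 60.6%

60.6


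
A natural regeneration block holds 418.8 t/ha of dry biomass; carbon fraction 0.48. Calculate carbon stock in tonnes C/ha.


Formula: Carbon Stock = Biomass * Carbon Fraction
C = 418.8 t/ha * 0.48
C = 201.0 t C/ha

201.0


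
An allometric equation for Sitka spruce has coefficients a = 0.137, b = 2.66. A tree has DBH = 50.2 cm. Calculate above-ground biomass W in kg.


Formula: W = a * DBH^b  (allometric power law)
DBH^b = 50.2^2.66 = 33409.647
W = 0.137 * 33409.647 = 4577.1 kg

4577.1


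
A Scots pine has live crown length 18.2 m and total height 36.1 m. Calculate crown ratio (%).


Formula: Crown Ratio = (Crown Length / Total Height) * 100
CR = (18.2 m / 36.1 m) * 100
CR = 0.5042 * 100 = 50.4%

50.4


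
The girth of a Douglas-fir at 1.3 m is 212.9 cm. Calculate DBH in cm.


Formula: DBH = C / pi
DBH = 212.9 / pi
pi = 3.14159...
DBH = 67.8 cm

67.8


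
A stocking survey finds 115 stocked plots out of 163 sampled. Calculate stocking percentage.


Formula: Stocking % = stocked plots / total plots * 100
Stocking = 115 / 163 * 100
Stocking = 0.7055 * 100 = 70.6%

70.6


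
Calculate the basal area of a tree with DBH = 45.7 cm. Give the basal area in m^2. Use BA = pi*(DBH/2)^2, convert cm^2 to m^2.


Formula: BA = pi * (DBH/2)^2 / 10000  (cm^2 to m^2)
Radius = DBH/2 = 45.7/2 = 22.85 cm
BA = pi * 22.85^2 / 10000
   = 1640.2962 cm^2 / 10000
   = 0.164 m^2

0.164


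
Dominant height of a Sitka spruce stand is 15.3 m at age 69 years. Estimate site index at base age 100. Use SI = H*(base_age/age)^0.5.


Formula: SI = H_dom * (base_age / age)^0.5
Age ratio = 100 / 69 = 1.44928
sqrt(age_ratio) = 1.20386
SI = 15.3 * 1.20386 = 18.4 m

18.4


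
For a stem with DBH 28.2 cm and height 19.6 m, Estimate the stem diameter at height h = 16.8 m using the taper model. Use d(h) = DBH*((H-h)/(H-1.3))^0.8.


Taper: d(h) = DBH * ((H - h) / (H - 1.3))^0.8
Numerator = H - h = 19.6 - 16.8 = 2.8 m
Denominator = H - 1.3 = 19.6 - 1.3 = 18.3 m
Ratio = 2.8 / 18.3 = 0.15301
d = 28.2 * 0.15301^0.8 = 6.3 cm

6.3


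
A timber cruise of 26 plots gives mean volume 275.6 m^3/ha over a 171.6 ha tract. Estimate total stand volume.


Formula: Total Volume = Mean Volume per ha * Total Area
Total Volume = 275.6 m^3/ha * 171.6 ha
Total Volume = 47293 m^3

47293


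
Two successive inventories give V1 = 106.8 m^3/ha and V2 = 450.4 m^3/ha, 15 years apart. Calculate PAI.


Formula: PAI = (V_T2 - V_T1) / (T2 - T1)
Volume increment = 450.4 - 106.8 = 343.6 m^3/ha
PAI = 343.6 / 15 = 22.91 m^3/ha/year

22.91


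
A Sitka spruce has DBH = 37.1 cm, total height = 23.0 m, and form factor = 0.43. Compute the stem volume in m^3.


Formula: V = pi * (DBH/200)^2 * H * ff
Radius = DBH/200 = 37.1/200 = 0.1855 m
Radius^2 = 0.1855^2 = 0.03441025 m^2
V = pi * 0.03441025 * 23.0 * 0.43
V = 1.069 m^3

1.069


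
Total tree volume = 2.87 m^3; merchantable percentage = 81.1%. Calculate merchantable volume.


Formula: MV = V_total * (merchantable_pct / 100)
Merchantable fraction = 81.1% / 100 = 0.811
MV = 2.87 m^3 * 0.811 = 2.328 m^3

2.328


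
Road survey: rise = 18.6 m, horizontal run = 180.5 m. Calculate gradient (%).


Formula: Gradient = rise / run * 100
Gradient = 18.6 / 180.5 * 100 = 10.3%

10.3


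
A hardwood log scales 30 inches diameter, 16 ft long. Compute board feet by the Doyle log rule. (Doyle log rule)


Doyle: BF = (D - 4)^2 * L / 16
Adjusted diameter = 30 - 4 = 26 in
(D-4)^2 = 26^2 = 676
BF = 676 * 16 / 16 = 676 BF

676


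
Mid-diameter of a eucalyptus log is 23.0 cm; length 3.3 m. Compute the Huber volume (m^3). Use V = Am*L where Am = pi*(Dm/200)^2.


Huber: V = Am * L,  Am = pi*(Dm/200)^2
Am = pi*(23.0/200)^2 = 0.041548 m^2
V = 0.041548*3.3 = 0.1371 m^3

0.1371


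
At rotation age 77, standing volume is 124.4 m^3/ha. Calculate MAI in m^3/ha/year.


Formula: MAI = Total Volume / Stand Age
MAI = 124.4 m^3/ha / 77 years
MAI = 1.62 m^3/ha/year

1.62


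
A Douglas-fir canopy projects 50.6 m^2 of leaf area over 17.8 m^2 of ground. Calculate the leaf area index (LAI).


Formula: LAI = total leaf area / ground area  (dimensionless)
LAI = 50.6 m^2 / 17.8 m^2
LAI = 2.84

2.84


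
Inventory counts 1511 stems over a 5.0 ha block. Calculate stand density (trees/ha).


Formula: Stand Density = N_trees / Area_ha
Density = 1511 trees / 5.0 ha
Density = 302 trees/ha

302


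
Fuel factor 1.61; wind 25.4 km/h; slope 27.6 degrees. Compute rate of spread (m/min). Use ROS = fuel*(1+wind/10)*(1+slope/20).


Formula: ROS = fuel * (1 + wind/10) * (1 + slope/20)
Wind factor = 1 + 25.4/10 = 3.54
Slope factor = 1 + 27.6/20 = 2.38
ROS = 1.61 * 3.54 * 2.38 = 13.56 m/min

13.56


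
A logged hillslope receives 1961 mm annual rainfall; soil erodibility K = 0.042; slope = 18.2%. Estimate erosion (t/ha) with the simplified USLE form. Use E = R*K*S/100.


Formula: E = R * K * S / 100  (simplified USLE)
R * K = 1961 * 0.042 = 82.362
E = 82.362 * 18.2 / 100 = 14.99 t/ha

14.99


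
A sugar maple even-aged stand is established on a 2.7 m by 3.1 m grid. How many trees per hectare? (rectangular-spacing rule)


Formula: TPH = 10000 m^2/ha / (spacing_x * spacing_y)
Area per tree = 2.7 m * 3.1 m = 8.37 m^2
TPH = 10000 / 8.37 = 1195 trees/ha

1195


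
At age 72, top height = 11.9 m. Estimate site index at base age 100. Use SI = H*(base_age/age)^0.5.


Formula: SI = H_dom * (base_age / age)^0.5
Age ratio = 100 / 72 = 1.38889
sqrt(age_ratio) = 1.17851
SI = 11.9 * 1.17851 = 14.0 m

14.0


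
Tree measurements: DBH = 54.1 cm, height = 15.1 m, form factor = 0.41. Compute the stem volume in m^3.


Formula: V = pi * (DBH/200)^2 * H * ff
Radius = DBH/200 = 54.1/200 = 0.2705 m
Radius^2 = 0.2705^2 = 0.07317025 m^2
V = pi * 0.07317025 * 15.1 * 0.41
V = 1.423 m^3

1.423


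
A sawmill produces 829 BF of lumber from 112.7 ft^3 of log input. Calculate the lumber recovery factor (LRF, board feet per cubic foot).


Formula: LRF = Lumber Output (BF) / Log Input (ft^3)
LRF = 829 BF / 112.7 ft^3
LRF = 7.36 BF/ft^3

7.36


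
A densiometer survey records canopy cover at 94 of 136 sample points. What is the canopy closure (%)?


Formula: Canopy closure = covered points / total points * 100
Closure = 94 / 136 * 100
Closure = 0.6912 * 100 = 69.1%

69.1


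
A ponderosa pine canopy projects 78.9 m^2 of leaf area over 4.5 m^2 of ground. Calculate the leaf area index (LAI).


Formula: LAI = total leaf area / ground area  (dimensionless)
LAI = 78.9 m^2 / 4.5 m^2
LAI = 17.53

17.53


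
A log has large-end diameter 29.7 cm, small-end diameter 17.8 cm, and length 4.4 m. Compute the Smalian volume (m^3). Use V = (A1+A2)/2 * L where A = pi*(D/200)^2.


Smalian: V = (A1 + A2)/2 * L,  A = pi*(D/200)^2
A1 = pi*(29.7/200)^2 = 0.069279 m^2
A2 = pi*(17.8/200)^2 = 0.024885 m^2
V = (0.069279+0.024885)/2*4.4 = 0.2072 m^3

0.2072


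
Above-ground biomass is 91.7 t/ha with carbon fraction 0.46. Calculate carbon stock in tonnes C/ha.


Formula: Carbon Stock = Biomass * Carbon Fraction
C = 91.7 t/ha * 0.46
C = 42.2 t C/ha

42.2


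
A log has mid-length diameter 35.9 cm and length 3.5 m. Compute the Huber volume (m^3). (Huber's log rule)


Huber: V = Am * L,  Am = pi*(Dm/200)^2
Am = pi*(35.9/200)^2 = 0.101223 m^2
V = 0.101223*3.5 = 0.3543 m^3

0.3543


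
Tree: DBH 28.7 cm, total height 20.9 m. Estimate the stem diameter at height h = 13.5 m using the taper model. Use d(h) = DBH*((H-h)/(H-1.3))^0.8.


Taper: d(h) = DBH * ((H - h) / (H - 1.3))^0.8
Numerator = H - h = 20.9 - 13.5 = 7.4 m
Denominator = H - 1.3 = 20.9 - 1.3 = 19.6 m
Ratio = 7.4 / 19.6 = 0.37755
d = 28.7 * 0.37755^0.8 = 13.2 cm

13.2


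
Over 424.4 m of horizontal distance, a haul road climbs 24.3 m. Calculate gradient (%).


Formula: Gradient = rise / run * 100
Gradient = 24.3 / 424.4 * 100 = 5.7%

5.7


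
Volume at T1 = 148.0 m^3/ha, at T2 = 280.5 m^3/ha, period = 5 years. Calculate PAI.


Formula: PAI = (V_T2 - V_T1) / (T2 - T1)
Volume increment = 280.5 - 148.0 = 132.5 m^3/ha
PAI = 132.5 / 5 = 26.5 m^3/ha/year

26.5


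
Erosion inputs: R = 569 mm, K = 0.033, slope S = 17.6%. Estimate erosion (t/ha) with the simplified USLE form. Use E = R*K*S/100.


Formula: E = R * K * S / 100  (simplified USLE)
R * K = 569 * 0.033 = 18.777
E = 18.777 * 17.6 / 100 = 3.3 t/ha

3.3


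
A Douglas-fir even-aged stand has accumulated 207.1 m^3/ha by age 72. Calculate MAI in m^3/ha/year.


Formula: MAI = Total Volume / Stand Age
MAI = 207.1 m^3/ha / 72 years
MAI = 2.88 m^3/ha/year

2.88


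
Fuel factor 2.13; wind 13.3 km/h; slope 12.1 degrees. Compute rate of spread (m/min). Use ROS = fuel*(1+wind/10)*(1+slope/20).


Formula: ROS = fuel * (1 + wind/10) * (1 + slope/20)
Wind factor = 1 + 13.3/10 = 2.33
Slope factor = 1 + 12.1/20 = 1.605
ROS = 2.13 * 2.33 * 1.605 = 7.97 m/min

7.97


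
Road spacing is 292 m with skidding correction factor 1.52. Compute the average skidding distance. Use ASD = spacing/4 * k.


Formula: ASD = (spacing / 4) * correction
Uncorrected distance = spacing / 4 = 292 / 4 = 73 m
ASD = 73 * 1.52 = 111 m

111


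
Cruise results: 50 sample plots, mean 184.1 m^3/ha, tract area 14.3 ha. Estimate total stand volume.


Formula: Total Volume = Mean Volume per ha * Total Area
Total Volume = 184.1 m^3/ha * 14.3 ha
Total Volume = 2633 m^3

2633


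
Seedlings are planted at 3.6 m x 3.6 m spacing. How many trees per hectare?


Formula: TPH = 10000 m^2/ha / (spacing_x * spacing_y)
Area per tree = 3.6 m * 3.6 m = 12.96 m^2
TPH = 10000 / 12.96 = 772 trees/ha

772


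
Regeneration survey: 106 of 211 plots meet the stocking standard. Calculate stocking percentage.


Formula: Stocking % = stocked plots / total plots * 100
Stocking = 106 / 211 * 100
Stocking = 0.5024 * 100 = 50.2%

50.2


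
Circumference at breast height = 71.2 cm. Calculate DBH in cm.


Formula: DBH = C / pi
DBH = 71.2 / pi
pi = 3.14159...
DBH = 22.7 cm

22.7


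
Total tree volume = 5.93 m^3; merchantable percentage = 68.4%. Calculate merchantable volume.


Formula: MV = V_total * (merchantable_pct / 100)
Merchantable fraction = 68.4% / 100 = 0.684
MV = 5.93 m^3 * 0.684 = 4.056 m^3

4.056


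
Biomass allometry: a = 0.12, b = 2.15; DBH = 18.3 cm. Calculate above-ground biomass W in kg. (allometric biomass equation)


Formula: W = a * DBH^b  (allometric power law)
DBH^b = 18.3^2.15 = 517.9285
W = 0.12 * 517.9285 = 62.2 kg

62.2


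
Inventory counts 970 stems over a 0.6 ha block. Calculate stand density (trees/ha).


Formula: Stand Density = N_trees / Area_ha
Density = 970 trees / 0.6 ha
Density = 1617 trees/ha

1617


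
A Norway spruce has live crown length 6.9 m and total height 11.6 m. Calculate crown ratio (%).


Formula: Crown Ratio = (Crown Length / Total Height) * 100
CR = (6.9 m / 11.6 m) * 100
CR = 0.5948 * 100 = 59.5%

59.5


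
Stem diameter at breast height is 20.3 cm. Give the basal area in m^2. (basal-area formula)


Formula: BA = pi * (DBH/2)^2 / 10000  (cm^2 to m^2)
Radius = DBH/2 = 20.3/2 = 10.15 cm
BA = pi * 10.15^2 / 10000
   = 323.6547 cm^2 / 10000
   = 0.0324 m^2

0.0324


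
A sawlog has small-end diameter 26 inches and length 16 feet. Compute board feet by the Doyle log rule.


Doyle: BF = (D - 4)^2 * L / 16
Adjusted diameter = 26 - 4 = 22 in
(D-4)^2 = 22^2 = 484
BF = 484 * 16 / 16 = 484 BF

484


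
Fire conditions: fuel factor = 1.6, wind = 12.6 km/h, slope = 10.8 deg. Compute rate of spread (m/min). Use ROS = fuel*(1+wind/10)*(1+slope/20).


Formula: ROS = fuel * (1 + wind/10) * (1 + slope/20)
Wind factor = 1 + 12.6/10 = 2.26
Slope factor = 1 + 10.8/20 = 1.54
ROS = 1.6 * 2.26 * 1.54 = 5.57 m/min

5.57


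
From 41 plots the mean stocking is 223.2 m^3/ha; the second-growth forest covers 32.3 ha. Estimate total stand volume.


Formula: Total Volume = Mean Volume per ha * Total Area
Total Volume = 223.2 m^3/ha * 32.3 ha
Total Volume = 7209 m^3

7209


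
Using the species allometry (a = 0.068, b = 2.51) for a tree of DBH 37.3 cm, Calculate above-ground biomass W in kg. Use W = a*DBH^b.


Formula: W = a * DBH^b  (allometric power law)
DBH^b = 37.3^2.51 = 8810.269
W = 0.068 * 8810.269 = 599.1 kg

599.1


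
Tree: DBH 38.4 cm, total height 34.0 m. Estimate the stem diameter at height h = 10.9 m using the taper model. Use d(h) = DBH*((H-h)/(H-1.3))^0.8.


Taper: d(h) = DBH * ((H - h) / (H - 1.3))^0.8
Numerator = H - h = 34.0 - 10.9 = 23.1 m
Denominator = H - 1.3 = 34.0 - 1.3 = 32.7 m
Ratio = 23.1 / 32.7 = 0.70642
d = 38.4 * 0.70642^0.8 = 29.1 cm

29.1


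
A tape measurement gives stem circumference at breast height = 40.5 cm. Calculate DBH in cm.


Formula: DBH = C / pi
DBH = 40.5 / pi
pi = 3.14159...
DBH = 12.9 cm

12.9


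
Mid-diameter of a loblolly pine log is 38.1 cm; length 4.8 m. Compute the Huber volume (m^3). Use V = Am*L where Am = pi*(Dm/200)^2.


Huber: V = Am * L,  Am = pi*(Dm/200)^2
Am = pi*(38.1/200)^2 = 0.114009 m^2
V = 0.114009*4.8 = 0.5472 m^3

0.5472


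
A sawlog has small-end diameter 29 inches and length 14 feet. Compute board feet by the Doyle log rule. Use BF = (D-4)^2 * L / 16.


Doyle: BF = (D - 4)^2 * L / 16
Adjusted diameter = 29 - 4 = 25 in
(D-4)^2 = 25^2 = 625
BF = 625 * 14 / 16 = 547 BF

547


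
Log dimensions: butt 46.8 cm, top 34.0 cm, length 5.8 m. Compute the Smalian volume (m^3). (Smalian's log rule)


Smalian: V = (A1 + A2)/2 * L,  A = pi*(D/200)^2
A1 = pi*(46.8/200)^2 = 0.172021 m^2
A2 = pi*(34.0/200)^2 = 0.090792 m^2
V = (0.172021+0.090792)/2*5.8 = 0.7622 m^3

0.7622


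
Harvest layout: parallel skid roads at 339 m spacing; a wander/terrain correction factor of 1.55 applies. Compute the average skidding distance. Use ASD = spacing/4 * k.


Formula: ASD = (spacing / 4) * correction
Uncorrected distance = spacing / 4 = 339 / 4 = 84.75 m
ASD = 84.75 * 1.55 = 131 m

131


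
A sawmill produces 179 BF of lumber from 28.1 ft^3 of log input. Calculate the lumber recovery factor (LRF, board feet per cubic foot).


Formula: LRF = Lumber Output (BF) / Log Input (ft^3)
LRF = 179 BF / 28.1 ft^3
LRF = 6.37 BF/ft^3

6.37


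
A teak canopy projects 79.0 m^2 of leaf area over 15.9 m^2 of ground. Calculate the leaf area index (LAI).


Formula: LAI = total leaf area / ground area  (dimensionless)
LAI = 79.0 m^2 / 15.9 m^2
LAI = 4.97

4.97


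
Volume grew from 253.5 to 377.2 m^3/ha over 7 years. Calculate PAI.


Formula: PAI = (V_T2 - V_T1) / (T2 - T1)
Volume increment = 377.2 - 253.5 = 123.7 m^3/ha
PAI = 123.7 / 7 = 17.67 m^3/ha/year

17.67


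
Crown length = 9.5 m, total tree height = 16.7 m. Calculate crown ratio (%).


Formula: Crown Ratio = (Crown Length / Total Height) * 100
CR = (9.5 m / 16.7 m) * 100
CR = 0.5689 * 100 = 56.9%

56.9


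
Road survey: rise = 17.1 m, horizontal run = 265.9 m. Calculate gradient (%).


Formula: Gradient = rise / run * 100
Gradient = 17.1 / 265.9 * 100 = 6.4%

6.4


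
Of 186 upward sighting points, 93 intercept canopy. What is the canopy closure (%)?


Formula: Canopy closure = covered points / total points * 100
Closure = 93 / 186 * 100
Closure = 0.5 * 100 = 50.0%

50.0


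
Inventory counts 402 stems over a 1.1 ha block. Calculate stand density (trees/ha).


Formula: Stand Density = N_trees / Area_ha
Density = 402 trees / 1.1 ha
Density = 365 trees/ha

365


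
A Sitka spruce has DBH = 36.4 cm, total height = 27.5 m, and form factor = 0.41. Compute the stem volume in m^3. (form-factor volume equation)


Formula: V = pi * (DBH/200)^2 * H * ff
Radius = DBH/200 = 36.4/200 = 0.182 m
Radius^2 = 0.182^2 = 0.033124 m^2
V = pi * 0.033124 * 27.5 * 0.41
V = 1.173 m^3

1.173


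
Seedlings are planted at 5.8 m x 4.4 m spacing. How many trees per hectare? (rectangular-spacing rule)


Formula: TPH = 10000 m^2/ha / (spacing_x * spacing_y)
Area per tree = 5.8 m * 4.4 m = 25.52 m^2
TPH = 10000 / 25.52 = 392 trees/ha

392


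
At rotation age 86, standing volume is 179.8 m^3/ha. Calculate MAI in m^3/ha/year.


Formula: MAI = Total Volume / Stand Age
MAI = 179.8 m^3/ha / 86 years
MAI = 2.09 m^3/ha/year

2.09


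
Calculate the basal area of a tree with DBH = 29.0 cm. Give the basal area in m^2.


Formula: BA = pi * (DBH/2)^2 / 10000  (cm^2 to m^2)
Radius = DBH/2 = 29.0/2 = 14.5 cm
BA = pi * 14.5^2 / 10000
   = 660.5199 cm^2 / 10000
   = 0.0661 m^2

0.0661


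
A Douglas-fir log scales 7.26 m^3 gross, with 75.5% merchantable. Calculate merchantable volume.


Formula: MV = V_total * (merchantable_pct / 100)
Merchantable fraction = 75.5% / 100 = 0.755
MV = 7.26 m^3 * 0.755 = 5.481 m^3

5.481


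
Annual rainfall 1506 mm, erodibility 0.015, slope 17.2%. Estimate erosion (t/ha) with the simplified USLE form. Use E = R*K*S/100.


Formula: E = R * K * S / 100  (simplified USLE)
R * K = 1506 * 0.015 = 22.59
E = 22.59 * 17.2 / 100 = 3.89 t/ha

3.89


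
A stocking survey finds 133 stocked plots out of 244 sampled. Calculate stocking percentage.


Formula: Stocking % = stocked plots / total plots * 100
Stocking = 133 / 244 * 100
Stocking = 0.5451 * 100 = 54.5%

54.5


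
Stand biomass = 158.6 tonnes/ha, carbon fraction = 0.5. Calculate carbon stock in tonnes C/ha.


Formula: Carbon Stock = Biomass * Carbon Fraction
C = 158.6 t/ha * 0.5
C = 79.3 t C/ha

79.3


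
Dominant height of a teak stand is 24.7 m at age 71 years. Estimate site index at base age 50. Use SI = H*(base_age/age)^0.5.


Formula: SI = H_dom * (base_age / age)^0.5
Age ratio = 50 / 71 = 0.70423
sqrt(age_ratio) = 0.83918
SI = 24.7 * 0.83918 = 20.7 m

20.7


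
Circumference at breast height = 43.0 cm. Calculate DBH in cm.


Formula: DBH = C / pi
DBH = 43.0 / pi
pi = 3.14159...
DBH = 13.7 cm

13.7


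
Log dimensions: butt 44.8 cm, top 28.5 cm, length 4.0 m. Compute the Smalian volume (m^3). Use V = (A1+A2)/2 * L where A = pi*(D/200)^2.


Smalian: V = (A1 + A2)/2 * L,  A = pi*(D/200)^2
A1 = pi*(44.8/200)^2 = 0.157633 m^2
A2 = pi*(28.5/200)^2 = 0.063794 m^2
V = (0.157633+0.063794)/2*4.0 = 0.4429 m^3

0.4429


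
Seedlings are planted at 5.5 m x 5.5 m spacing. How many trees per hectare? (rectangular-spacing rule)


Formula: TPH = 10000 m^2/ha / (spacing_x * spacing_y)
Area per tree = 5.5 m * 5.5 m = 30.25 m^2
TPH = 10000 / 30.25 = 331 trees/ha

331


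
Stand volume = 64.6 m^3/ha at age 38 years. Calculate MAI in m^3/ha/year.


Formula: MAI = Total Volume / Stand Age
MAI = 64.6 m^3/ha / 38 years
MAI = 1.7 m^3/ha/year

1.7


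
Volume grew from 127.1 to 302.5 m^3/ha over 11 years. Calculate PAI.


Formula: PAI = (V_T2 - V_T1) / (T2 - T1)
Volume increment = 302.5 - 127.1 = 175.4 m^3/ha
PAI = 175.4 / 11 = 15.95 m^3/ha/year

15.95


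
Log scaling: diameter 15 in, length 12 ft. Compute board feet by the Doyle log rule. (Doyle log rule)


Doyle: BF = (D - 4)^2 * L / 16
Adjusted diameter = 15 - 4 = 11 in
(D-4)^2 = 11^2 = 121
BF = 121 * 12 / 16 = 91 BF

91


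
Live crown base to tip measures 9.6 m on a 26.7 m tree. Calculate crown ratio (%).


Formula: Crown Ratio = (Crown Length / Total Height) * 100
CR = (9.6 m / 26.7 m) * 100
CR = 0.3596 * 100 = 36.0%

36.0


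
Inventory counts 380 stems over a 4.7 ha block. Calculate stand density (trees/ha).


Formula: Stand Density = N_trees / Area_ha
Density = 380 trees / 4.7 ha
Density = 81 trees/ha

81


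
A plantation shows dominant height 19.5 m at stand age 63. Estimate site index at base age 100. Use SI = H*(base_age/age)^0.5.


Formula: SI = H_dom * (base_age / age)^0.5
Age ratio = 100 / 63 = 1.5873
sqrt(age_ratio) = 1.25988
SI = 19.5 * 1.25988 = 24.6 m

24.6


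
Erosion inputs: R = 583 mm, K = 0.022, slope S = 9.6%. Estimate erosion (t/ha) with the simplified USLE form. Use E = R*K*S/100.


Formula: E = R * K * S / 100  (simplified USLE)
R * K = 583 * 0.022 = 12.826
E = 12.826 * 9.6 / 100 = 1.23 t/ha

1.23


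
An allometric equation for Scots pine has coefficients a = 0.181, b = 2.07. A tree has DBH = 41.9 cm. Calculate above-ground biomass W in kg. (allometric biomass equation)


Formula: W = a * DBH^b  (allometric power law)
DBH^b = 41.9^2.07 = 2280.253
W = 0.181 * 2280.253 = 412.7 kg

412.7


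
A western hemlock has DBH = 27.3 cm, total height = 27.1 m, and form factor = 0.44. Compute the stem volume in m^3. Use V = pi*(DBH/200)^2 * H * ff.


Formula: V = pi * (DBH/200)^2 * H * ff
Radius = DBH/200 = 27.3/200 = 0.1365 m
Radius^2 = 0.1365^2 = 0.01863225 m^2
V = pi * 0.01863225 * 27.1 * 0.44
V = 0.698 m^3

0.698


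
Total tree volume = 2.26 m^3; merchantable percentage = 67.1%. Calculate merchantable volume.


Formula: MV = V_total * (merchantable_pct / 100)
Merchantable fraction = 67.1% / 100 = 0.671
MV = 2.26 m^3 * 0.671 = 1.516 m^3

1.516


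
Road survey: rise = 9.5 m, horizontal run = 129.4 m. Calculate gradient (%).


Formula: Gradient = rise / run * 100
Gradient = 9.5 / 129.4 * 100 = 7.3%

7.3


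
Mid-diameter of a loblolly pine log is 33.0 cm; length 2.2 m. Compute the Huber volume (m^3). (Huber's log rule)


Huber: V = Am * L,  Am = pi*(Dm/200)^2
Am = pi*(33.0/200)^2 = 0.08553 m^2
V = 0.08553*2.2 = 0.1882 m^3

0.1882


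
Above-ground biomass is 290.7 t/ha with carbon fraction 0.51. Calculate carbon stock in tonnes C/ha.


Formula: Carbon Stock = Biomass * Carbon Fraction
C = 290.7 t/ha * 0.51
C = 148.3 t C/ha

148.3


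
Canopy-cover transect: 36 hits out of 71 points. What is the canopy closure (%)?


Formula: Canopy closure = covered points / total points * 100
Closure = 36 / 71 * 100
Closure = 0.507 * 100 = 50.7%

50.7


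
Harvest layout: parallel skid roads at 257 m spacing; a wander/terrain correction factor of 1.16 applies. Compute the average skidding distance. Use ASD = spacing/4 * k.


Formula: ASD = (spacing / 4) * correction
Uncorrected distance = spacing / 4 = 257 / 4 = 64.25 m
ASD = 64.25 * 1.16 = 75 m

75


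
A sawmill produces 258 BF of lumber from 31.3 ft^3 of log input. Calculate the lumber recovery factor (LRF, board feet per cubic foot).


Formula: LRF = Lumber Output (BF) / Log Input (ft^3)
LRF = 258 BF / 31.3 ft^3
LRF = 8.24 BF/ft^3

8.24


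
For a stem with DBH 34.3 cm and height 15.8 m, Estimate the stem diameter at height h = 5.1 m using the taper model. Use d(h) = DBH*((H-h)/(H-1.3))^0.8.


Taper: d(h) = DBH * ((H - h) / (H - 1.3))^0.8
Numerator = H - h = 15.8 - 5.1 = 10.7 m
Denominator = H - 1.3 = 15.8 - 1.3 = 14.5 m
Ratio = 10.7 / 14.5 = 0.73793
d = 34.3 * 0.73793^0.8 = 26.9 cm

26.9


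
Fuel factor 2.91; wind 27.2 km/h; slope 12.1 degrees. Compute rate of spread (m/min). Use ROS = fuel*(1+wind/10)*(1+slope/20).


Formula: ROS = fuel * (1 + wind/10) * (1 + slope/20)
Wind factor = 1 + 27.2/10 = 3.72
Slope factor = 1 + 12.1/20 = 1.605
ROS = 2.91 * 3.72 * 1.605 = 17.37 m/min

17.37


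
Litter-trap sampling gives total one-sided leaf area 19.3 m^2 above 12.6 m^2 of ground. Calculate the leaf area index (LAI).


Formula: LAI = total leaf area / ground area  (dimensionless)
LAI = 19.3 m^2 / 12.6 m^2
LAI = 1.53

1.53


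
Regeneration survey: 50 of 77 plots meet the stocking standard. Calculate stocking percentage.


Formula: Stocking % = stocked plots / total plots * 100
Stocking = 50 / 77 * 100
Stocking = 0.6494 * 100 = 64.9%

64.9


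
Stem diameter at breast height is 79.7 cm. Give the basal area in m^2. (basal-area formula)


Formula: BA = pi * (DBH/2)^2 / 10000  (cm^2 to m^2)
Radius = DBH/2 = 79.7/2 = 39.85 cm
BA = pi * 39.85^2 / 10000
   = 4988.9198 cm^2 / 10000
   = 0.4989 m^2

0.4989


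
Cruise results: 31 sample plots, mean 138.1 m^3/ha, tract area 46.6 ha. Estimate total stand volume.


Formula: Total Volume = Mean Volume per ha * Total Area
Total Volume = 138.1 m^3/ha * 46.6 ha
Total Volume = 6435 m^3

6435


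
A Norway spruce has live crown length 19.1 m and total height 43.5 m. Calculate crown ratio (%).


Formula: Crown Ratio = (Crown Length / Total Height) * 100
CR = (19.1 m / 43.5 m) * 100
CR = 0.4391 * 100 = 43.9%

43.9


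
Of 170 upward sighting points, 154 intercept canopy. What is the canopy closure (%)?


Formula: Canopy closure = covered points / total points * 100
Closure = 154 / 170 * 100
Closure = 0.9059 * 100 = 90.6%

90.6


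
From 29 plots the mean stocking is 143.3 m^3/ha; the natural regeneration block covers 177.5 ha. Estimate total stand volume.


Formula: Total Volume = Mean Volume per ha * Total Area
Total Volume = 143.3 m^3/ha * 177.5 ha
Total Volume = 25436 m^3

25436


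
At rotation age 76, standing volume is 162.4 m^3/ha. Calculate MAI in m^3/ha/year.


Formula: MAI = Total Volume / Stand Age
MAI = 162.4 m^3/ha / 76 years
MAI = 2.14 m^3/ha/year

2.14


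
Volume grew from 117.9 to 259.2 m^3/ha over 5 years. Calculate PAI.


Formula: PAI = (V_T2 - V_T1) / (T2 - T1)
Volume increment = 259.2 - 117.9 = 141.3 m^3/ha
PAI = 141.3 / 5 = 28.26 m^3/ha/year

28.26


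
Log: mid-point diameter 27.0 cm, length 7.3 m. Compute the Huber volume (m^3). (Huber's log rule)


Huber: V = Am * L,  Am = pi*(Dm/200)^2
Am = pi*(27.0/200)^2 = 0.057256 m^2
V = 0.057256*7.3 = 0.418 m^3

0.418


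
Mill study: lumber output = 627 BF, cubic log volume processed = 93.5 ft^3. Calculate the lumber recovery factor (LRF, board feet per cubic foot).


Formula: LRF = Lumber Output (BF) / Log Input (ft^3)
LRF = 627 BF / 93.5 ft^3
LRF = 6.71 BF/ft^3

6.71


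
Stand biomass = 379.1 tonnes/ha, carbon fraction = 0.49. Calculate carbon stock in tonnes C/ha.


Formula: Carbon Stock = Biomass * Carbon Fraction
C = 379.1 t/ha * 0.49
C = 185.8 t C/ha

185.8


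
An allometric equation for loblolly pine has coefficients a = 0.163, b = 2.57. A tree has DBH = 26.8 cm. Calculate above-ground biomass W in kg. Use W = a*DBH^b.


Formula: W = a * DBH^b  (allometric power law)
DBH^b = 26.8^2.57 = 4680.6527
W = 0.163 * 4680.6527 = 762.9 kg

762.9


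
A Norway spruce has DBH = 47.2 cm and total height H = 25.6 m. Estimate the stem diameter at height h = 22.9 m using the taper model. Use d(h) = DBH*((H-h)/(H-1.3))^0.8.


Taper: d(h) = DBH * ((H - h) / (H - 1.3))^0.8
Numerator = H - h = 25.6 - 22.9 = 2.7 m
Denominator = H - 1.3 = 25.6 - 1.3 = 24.3 m
Ratio = 2.7 / 24.3 = 0.11111
d = 47.2 * 0.11111^0.8 = 8.1 cm

8.1


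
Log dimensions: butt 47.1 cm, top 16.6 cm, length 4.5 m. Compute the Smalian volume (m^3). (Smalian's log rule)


Smalian: V = (A1 + A2)/2 * L,  A = pi*(D/200)^2
A1 = pi*(47.1/200)^2 = 0.174234 m^2
A2 = pi*(16.6/200)^2 = 0.021642 m^2
V = (0.174234+0.021642)/2*4.5 = 0.4407 m^3

0.4407


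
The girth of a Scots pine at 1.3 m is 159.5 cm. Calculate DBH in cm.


Formula: DBH = C / pi
DBH = 159.5 / pi
pi = 3.14159...
DBH = 50.8 cm

50.8


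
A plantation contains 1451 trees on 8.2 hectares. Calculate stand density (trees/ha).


Formula: Stand Density = N_trees / Area_ha
Density = 1451 trees / 8.2 ha
Density = 177 trees/ha

177


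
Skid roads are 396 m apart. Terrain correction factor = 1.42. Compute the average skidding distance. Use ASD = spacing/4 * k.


Formula: ASD = (spacing / 4) * correction
Uncorrected distance = spacing / 4 = 396 / 4 = 99 m
ASD = 99 * 1.42 = 141 m

141


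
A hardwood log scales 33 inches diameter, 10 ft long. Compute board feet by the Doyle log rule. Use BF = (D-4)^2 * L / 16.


Doyle: BF = (D - 4)^2 * L / 16
Adjusted diameter = 33 - 4 = 29 in
(D-4)^2 = 29^2 = 841
BF = 841 * 10 / 16 = 526 BF

526


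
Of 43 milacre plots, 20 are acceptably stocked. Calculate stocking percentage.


Formula: Stocking % = stocked plots / total plots * 100
Stocking = 20 / 43 * 100
Stocking = 0.4651 * 100 = 46.5%

46.5


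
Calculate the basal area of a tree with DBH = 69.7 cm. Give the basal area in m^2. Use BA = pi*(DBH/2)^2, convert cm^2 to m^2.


Formula: BA = pi * (DBH/2)^2 / 10000  (cm^2 to m^2)
Radius = DBH/2 = 69.7/2 = 34.85 cm
BA = pi * 34.85^2 / 10000
   = 3815.535 cm^2 / 10000
   = 0.3816 m^2

0.3816


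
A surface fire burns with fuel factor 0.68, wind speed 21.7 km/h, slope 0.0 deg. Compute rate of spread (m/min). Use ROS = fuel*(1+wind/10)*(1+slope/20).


Formula: ROS = fuel * (1 + wind/10) * (1 + slope/20)
Wind factor = 1 + 21.7/10 = 3.17
Slope factor = 1 + 0.0/20 = 1.0
ROS = 0.68 * 3.17 * 1.0 = 2.16 m/min

2.16


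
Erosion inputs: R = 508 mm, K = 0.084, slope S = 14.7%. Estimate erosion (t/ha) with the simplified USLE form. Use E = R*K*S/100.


Formula: E = R * K * S / 100  (simplified USLE)
R * K = 508 * 0.084 = 42.672
E = 42.672 * 14.7 / 100 = 6.27 t/ha

6.27


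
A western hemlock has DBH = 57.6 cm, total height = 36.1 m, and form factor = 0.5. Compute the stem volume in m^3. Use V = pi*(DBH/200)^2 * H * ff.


Formula: V = pi * (DBH/200)^2 * H * ff
Radius = DBH/200 = 57.6/200 = 0.288 m
Radius^2 = 0.288^2 = 0.082944 m^2
V = pi * 0.082944 * 36.1 * 0.5
V = 4.703 m^3

4.703


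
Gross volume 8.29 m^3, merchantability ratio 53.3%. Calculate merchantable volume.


Formula: MV = V_total * (merchantable_pct / 100)
Merchantable fraction = 53.3% / 100 = 0.533
MV = 8.29 m^3 * 0.533 = 4.419 m^3

4.419


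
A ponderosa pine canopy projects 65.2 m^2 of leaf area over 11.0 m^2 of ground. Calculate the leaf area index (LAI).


Formula: LAI = total leaf area / ground area  (dimensionless)
LAI = 65.2 m^2 / 11.0 m^2
LAI = 5.93

5.93


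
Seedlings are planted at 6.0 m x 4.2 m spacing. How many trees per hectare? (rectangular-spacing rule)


Formula: TPH = 10000 m^2/ha / (spacing_x * spacing_y)
Area per tree = 6.0 m * 4.2 m = 25.2 m^2
TPH = 10000 / 25.2 = 397 trees/ha

397


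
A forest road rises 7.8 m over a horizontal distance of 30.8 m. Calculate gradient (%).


Formula: Gradient = rise / run * 100
Gradient = 7.8 / 30.8 * 100 = 25.3%

25.3


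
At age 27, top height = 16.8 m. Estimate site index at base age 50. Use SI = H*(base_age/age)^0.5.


Formula: SI = H_dom * (base_age / age)^0.5
Age ratio = 50 / 27 = 1.85185
sqrt(age_ratio) = 1.36083
SI = 16.8 * 1.36083 = 22.9 m

22.9


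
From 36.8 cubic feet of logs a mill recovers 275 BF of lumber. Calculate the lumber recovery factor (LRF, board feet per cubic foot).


Formula: LRF = Lumber Output (BF) / Log Input (ft^3)
LRF = 275 BF / 36.8 ft^3
LRF = 7.47 BF/ft^3

7.47


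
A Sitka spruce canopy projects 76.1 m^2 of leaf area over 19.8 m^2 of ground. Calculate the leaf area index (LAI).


Formula: LAI = total leaf area / ground area  (dimensionless)
LAI = 76.1 m^2 / 19.8 m^2
LAI = 3.84

3.84


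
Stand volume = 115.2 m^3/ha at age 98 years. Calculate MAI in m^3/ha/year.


Formula: MAI = Total Volume / Stand Age
MAI = 115.2 m^3/ha / 98 years
MAI = 1.18 m^3/ha/year

1.18


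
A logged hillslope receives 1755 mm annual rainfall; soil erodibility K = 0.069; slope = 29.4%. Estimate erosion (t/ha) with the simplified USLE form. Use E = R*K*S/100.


Formula: E = R * K * S / 100  (simplified USLE)
R * K = 1755 * 0.069 = 121.095
E = 121.095 * 29.4 / 100 = 35.6 t/ha

35.6


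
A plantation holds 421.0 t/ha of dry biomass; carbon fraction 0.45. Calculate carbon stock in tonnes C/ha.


Formula: Carbon Stock = Biomass * Carbon Fraction
C = 421.0 t/ha * 0.45
C = 189.5 t C/ha

189.5


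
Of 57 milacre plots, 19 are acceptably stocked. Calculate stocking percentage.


Formula: Stocking % = stocked plots / total plots * 100
Stocking = 19 / 57 * 100
Stocking = 0.3333 * 100 = 33.3%

33.3


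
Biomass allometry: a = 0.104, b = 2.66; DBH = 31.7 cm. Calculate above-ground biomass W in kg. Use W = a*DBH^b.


Formula: W = a * DBH^b  (allometric power law)
DBH^b = 31.7^2.66 = 9835.98
W = 0.104 * 9835.98 = 1022.9 kg

1022.9


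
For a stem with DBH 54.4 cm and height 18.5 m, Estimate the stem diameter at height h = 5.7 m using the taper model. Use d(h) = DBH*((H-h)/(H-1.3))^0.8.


Taper: d(h) = DBH * ((H - h) / (H - 1.3))^0.8
Numerator = H - h = 18.5 - 5.7 = 12.8 m
Denominator = H - 1.3 = 18.5 - 1.3 = 17.2 m
Ratio = 12.8 / 17.2 = 0.74419
d = 54.4 * 0.74419^0.8 = 42.9 cm

42.9


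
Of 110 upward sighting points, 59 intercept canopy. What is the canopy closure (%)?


Formula: Canopy closure = covered points / total points * 100
Closure = 59 / 110 * 100
Closure = 0.5364 * 100 = 53.6%

53.6


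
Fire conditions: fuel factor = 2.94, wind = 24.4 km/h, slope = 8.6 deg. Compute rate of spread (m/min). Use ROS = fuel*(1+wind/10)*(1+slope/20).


Formula: ROS = fuel * (1 + wind/10) * (1 + slope/20)
Wind factor = 1 + 24.4/10 = 3.44
Slope factor = 1 + 8.6/20 = 1.43
ROS = 2.94 * 3.44 * 1.43 = 14.46 m/min

14.46


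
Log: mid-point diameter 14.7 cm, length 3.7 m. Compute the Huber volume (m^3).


Huber: V = Am * L,  Am = pi*(Dm/200)^2
Am = pi*(14.7/200)^2 = 0.016972 m^2
V = 0.016972*3.7 = 0.0628 m^3

0.0628


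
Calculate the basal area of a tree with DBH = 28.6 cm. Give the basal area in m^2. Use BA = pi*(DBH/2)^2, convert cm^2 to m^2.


Formula: BA = pi * (DBH/2)^2 / 10000  (cm^2 to m^2)
Radius = DBH/2 = 28.6/2 = 14.3 cm
BA = pi * 14.3^2 / 10000
   = 642.4243 cm^2 / 10000
   = 0.0642 m^2

0.0642


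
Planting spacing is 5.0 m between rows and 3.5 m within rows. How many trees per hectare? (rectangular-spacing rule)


Formula: TPH = 10000 m^2/ha / (spacing_x * spacing_y)
Area per tree = 5.0 m * 3.5 m = 17.5 m^2
TPH = 10000 / 17.5 = 571 trees/ha

571


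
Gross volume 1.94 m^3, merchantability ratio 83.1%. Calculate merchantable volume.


Formula: MV = V_total * (merchantable_pct / 100)
Merchantable fraction = 83.1% / 100 = 0.831
MV = 1.94 m^3 * 0.831 = 1.612 m^3

1.612


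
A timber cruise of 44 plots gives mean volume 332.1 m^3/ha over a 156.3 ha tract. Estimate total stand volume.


Formula: Total Volume = Mean Volume per ha * Total Area
Total Volume = 332.1 m^3/ha * 156.3 ha
Total Volume = 51907 m^3

51907


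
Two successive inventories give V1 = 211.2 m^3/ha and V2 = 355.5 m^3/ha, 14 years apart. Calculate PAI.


Formula: PAI = (V_T2 - V_T1) / (T2 - T1)
Volume increment = 355.5 - 211.2 = 144.3 m^3/ha
PAI = 144.3 / 14 = 10.31 m^3/ha/year

10.31


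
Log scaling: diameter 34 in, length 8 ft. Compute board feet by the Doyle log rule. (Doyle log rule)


Doyle: BF = (D - 4)^2 * L / 16
Adjusted diameter = 34 - 4 = 30 in
(D-4)^2 = 30^2 = 900
BF = 900 * 8 / 16 = 450 BF

450


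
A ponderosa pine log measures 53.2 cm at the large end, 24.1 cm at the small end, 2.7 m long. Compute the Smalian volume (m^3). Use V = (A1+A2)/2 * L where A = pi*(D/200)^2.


Smalian: V = (A1 + A2)/2 * L,  A = pi*(D/200)^2
A1 = pi*(53.2/200)^2 = 0.222287 m^2
A2 = pi*(24.1/200)^2 = 0.045617 m^2
V = (0.222287+0.045617)/2*2.7 = 0.3617 m^3

0.3617


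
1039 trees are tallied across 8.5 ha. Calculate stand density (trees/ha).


Formula: Stand Density = N_trees / Area_ha
Density = 1039 trees / 8.5 ha
Density = 122 trees/ha

122


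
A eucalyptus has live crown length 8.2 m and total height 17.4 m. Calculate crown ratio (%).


Formula: Crown Ratio = (Crown Length / Total Height) * 100
CR = (8.2 m / 17.4 m) * 100
CR = 0.4713 * 100 = 47.1%

47.1


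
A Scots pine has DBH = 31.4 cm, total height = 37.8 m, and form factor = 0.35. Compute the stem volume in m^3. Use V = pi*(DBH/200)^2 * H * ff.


Formula: V = pi * (DBH/200)^2 * H * ff
Radius = DBH/200 = 31.4/200 = 0.157 m
Radius^2 = 0.157^2 = 0.024649 m^2
V = pi * 0.024649 * 37.8 * 0.35
V = 1.024 m^3

1.024


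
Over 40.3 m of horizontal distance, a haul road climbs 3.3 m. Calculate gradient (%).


Formula: Gradient = rise / run * 100
Gradient = 3.3 / 40.3 * 100 = 8.2%

8.2


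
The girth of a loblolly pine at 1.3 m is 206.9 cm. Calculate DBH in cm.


Formula: DBH = C / pi
DBH = 206.9 / pi
pi = 3.14159...
DBH = 65.9 cm

65.9


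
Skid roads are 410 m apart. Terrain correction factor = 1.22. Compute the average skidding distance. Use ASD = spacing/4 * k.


Formula: ASD = (spacing / 4) * correction
Uncorrected distance = spacing / 4 = 410 / 4 = 102.5 m
ASD = 102.5 * 1.22 = 125 m

125


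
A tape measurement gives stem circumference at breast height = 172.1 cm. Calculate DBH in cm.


Formula: DBH = C / pi
DBH = 172.1 / pi
pi = 3.14159...
DBH = 54.8 cm

54.8


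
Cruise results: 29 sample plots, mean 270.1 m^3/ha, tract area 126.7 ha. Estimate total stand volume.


Formula: Total Volume = Mean Volume per ha * Total Area
Total Volume = 270.1 m^3/ha * 126.7 ha
Total Volume = 34222 m^3

34222


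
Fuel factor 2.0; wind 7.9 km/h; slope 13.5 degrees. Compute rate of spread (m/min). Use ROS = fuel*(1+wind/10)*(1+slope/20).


Formula: ROS = fuel * (1 + wind/10) * (1 + slope/20)
Wind factor = 1 + 7.9/10 = 1.79
Slope factor = 1 + 13.5/20 = 1.675
ROS = 2.0 * 1.79 * 1.675 = 6.0 m/min

6.0


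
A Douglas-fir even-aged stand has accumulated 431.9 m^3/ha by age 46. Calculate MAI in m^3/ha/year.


Formula: MAI = Total Volume / Stand Age
MAI = 431.9 m^3/ha / 46 years
MAI = 9.39 m^3/ha/year

9.39


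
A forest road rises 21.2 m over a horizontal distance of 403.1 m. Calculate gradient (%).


Formula: Gradient = rise / run * 100
Gradient = 21.2 / 403.1 * 100 = 5.3%

5.3


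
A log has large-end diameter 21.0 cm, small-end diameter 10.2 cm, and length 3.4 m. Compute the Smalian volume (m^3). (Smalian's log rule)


Smalian: V = (A1 + A2)/2 * L,  A = pi*(D/200)^2
A1 = pi*(21.0/200)^2 = 0.034636 m^2
A2 = pi*(10.2/200)^2 = 0.008171 m^2
V = (0.034636+0.008171)/2*3.4 = 0.0728 m^3

0.0728


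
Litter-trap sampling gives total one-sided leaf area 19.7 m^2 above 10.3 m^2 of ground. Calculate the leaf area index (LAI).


Formula: LAI = total leaf area / ground area  (dimensionless)
LAI = 19.7 m^2 / 10.3 m^2
LAI = 1.91

1.91


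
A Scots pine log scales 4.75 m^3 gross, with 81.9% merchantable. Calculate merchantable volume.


Formula: MV = V_total * (merchantable_pct / 100)
Merchantable fraction = 81.9% / 100 = 0.819
MV = 4.75 m^3 * 0.819 = 3.89 m^3

3.89


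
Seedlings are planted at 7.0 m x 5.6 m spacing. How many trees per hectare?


Formula: TPH = 10000 m^2/ha / (spacing_x * spacing_y)
Area per tree = 7.0 m * 5.6 m = 39.2 m^2
TPH = 10000 / 39.2 = 255 trees/ha

255


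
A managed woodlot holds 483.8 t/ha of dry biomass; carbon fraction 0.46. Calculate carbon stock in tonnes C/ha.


Formula: Carbon Stock = Biomass * Carbon Fraction
C = 483.8 t/ha * 0.46
C = 222.5 t C/ha

222.5


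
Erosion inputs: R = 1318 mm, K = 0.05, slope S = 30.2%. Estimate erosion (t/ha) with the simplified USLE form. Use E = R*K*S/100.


Formula: E = R * K * S / 100  (simplified USLE)
R * K = 1318 * 0.05 = 65.9
E = 65.9 * 30.2 / 100 = 19.9 t/ha

19.9


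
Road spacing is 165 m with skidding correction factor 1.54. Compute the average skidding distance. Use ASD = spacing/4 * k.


Formula: ASD = (spacing / 4) * correction
Uncorrected distance = spacing / 4 = 165 / 4 = 41.25 m
ASD = 41.25 * 1.54 = 64 m

64
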